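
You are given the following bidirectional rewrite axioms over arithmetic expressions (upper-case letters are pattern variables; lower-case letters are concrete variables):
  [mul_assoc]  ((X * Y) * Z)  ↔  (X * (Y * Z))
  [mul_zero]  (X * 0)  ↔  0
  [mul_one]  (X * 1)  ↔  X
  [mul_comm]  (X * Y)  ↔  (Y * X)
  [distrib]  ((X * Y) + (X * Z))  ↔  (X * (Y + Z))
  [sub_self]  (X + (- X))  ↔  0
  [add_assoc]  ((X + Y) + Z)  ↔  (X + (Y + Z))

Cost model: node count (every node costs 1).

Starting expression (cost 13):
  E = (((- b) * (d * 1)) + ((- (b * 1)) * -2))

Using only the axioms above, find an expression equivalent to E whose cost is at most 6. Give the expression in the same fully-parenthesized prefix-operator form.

((- b) * (d + -2))   [cost 6]

1. [mul_one →] (d * 1)  →  d;  E = (((- b) * d) + ((- (b * 1)) * -2))
2. [mul_one →] (b * 1)  →  b;  E = (((- b) * d) + ((- b) * -2))
3. [distrib →] (((- b) * d) + ((- b) * -2))  →  ((- b) * (d + -2));  cost 6 ≤ 6, done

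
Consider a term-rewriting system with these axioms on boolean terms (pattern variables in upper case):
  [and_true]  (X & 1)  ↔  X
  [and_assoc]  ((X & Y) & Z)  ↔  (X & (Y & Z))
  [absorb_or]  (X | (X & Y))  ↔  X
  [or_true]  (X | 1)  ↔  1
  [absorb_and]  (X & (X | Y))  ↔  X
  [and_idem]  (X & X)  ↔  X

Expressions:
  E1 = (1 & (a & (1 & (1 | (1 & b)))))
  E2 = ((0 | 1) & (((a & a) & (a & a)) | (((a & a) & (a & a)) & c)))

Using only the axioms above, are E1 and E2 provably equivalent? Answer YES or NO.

YES

step 1: absorb_or (→) rewrites (1 | (1 & b)) into 1, now (1 & (a & (1 & 1)))
step 2: and_idem (→) rewrites (1 & 1) into 1, now (1 & (a & 1))
step 3: and_true (→) rewrites (a & 1) into a, now (1 & a)
step 4: and_idem (←) rewrites a into (a & a), now (1 & (a & a))
step 5: or_true (←) rewrites 1 into (0 | 1), now ((0 | 1) & (a & a))
step 6: and_idem (←) rewrites (a & a) into ((a & a) & (a & a)), now ((0 | 1) & ((a & a) & (a & a)))
step 7: absorb_or (←) rewrites ((a & a) & (a & a)) into (((a & a) & (a & a)) | (((a & a) & (a & a)) & c)), which is E2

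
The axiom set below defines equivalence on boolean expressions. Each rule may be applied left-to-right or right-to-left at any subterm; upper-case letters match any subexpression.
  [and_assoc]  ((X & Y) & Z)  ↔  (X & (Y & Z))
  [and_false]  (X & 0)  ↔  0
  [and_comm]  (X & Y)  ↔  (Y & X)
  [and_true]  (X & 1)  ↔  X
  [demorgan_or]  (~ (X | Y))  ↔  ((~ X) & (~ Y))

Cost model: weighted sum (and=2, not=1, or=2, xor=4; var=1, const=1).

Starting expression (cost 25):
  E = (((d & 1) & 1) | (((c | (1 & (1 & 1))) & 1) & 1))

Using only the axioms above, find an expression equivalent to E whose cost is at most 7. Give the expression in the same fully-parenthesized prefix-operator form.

(1) ((c | (1 & (1 & 1))) & 1)  =[and_true →]=  (c | (1 & (1 & 1)))    ⊢ (((d & 1) & 1) | ((c | (1 & (1 & 1))) & 1))
(2) (1 & (1 & 1))  =[and_comm →]=  ((1 & 1) & 1)    ⊢ (((d & 1) & 1) | ((c | ((1 & 1) & 1)) & 1))
(3) ((d & 1) & 1)  =[and_assoc →]=  (d & (1 & 1))    ⊢ ((d & (1 & 1)) | ((c | ((1 & 1) & 1)) & 1))
(4) (1 & 1)  =[and_true →]=  1    ⊢ ((d & 1) | ((c | ((1 & 1) & 1)) & 1))
(5) ((1 & 1) & 1)  =[and_true →]=  (1 & 1)    ⊢ ((d & 1) | ((c | (1 & 1)) & 1))
(6) ((c | (1 & 1)) & 1)  =[and_true →]=  (c | (1 & 1))    ⊢ ((d & 1) | (c | (1 & 1)))
(7) (1 & 1)  =[and_true →]=  1    ⊢ ((d & 1) | (c | 1))
(8) (d & 1)  =[and_true →]=  d    ⊢ cost 7, within 7

(d | (c | 1))   [cost 7]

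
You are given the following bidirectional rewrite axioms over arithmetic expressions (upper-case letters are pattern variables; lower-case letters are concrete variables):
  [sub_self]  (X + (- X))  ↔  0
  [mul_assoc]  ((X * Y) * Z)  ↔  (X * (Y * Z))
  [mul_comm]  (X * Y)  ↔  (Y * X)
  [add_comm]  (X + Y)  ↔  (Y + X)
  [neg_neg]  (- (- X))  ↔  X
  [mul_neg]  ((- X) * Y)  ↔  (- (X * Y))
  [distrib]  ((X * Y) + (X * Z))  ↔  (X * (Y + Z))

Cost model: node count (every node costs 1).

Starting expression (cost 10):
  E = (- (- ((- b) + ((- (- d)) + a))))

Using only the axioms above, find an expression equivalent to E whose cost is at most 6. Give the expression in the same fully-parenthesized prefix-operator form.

((d + a) + (- b))   [cost 6]

(1) (- (- d))  =[neg_neg →]=  d    ⊢ (- (- ((- b) + (d + a))))
(2) ((- b) + (d + a))  =[add_comm →]=  ((d + a) + (- b))    ⊢ (- (- ((d + a) + (- b))))
(3) (- (- ((d + a) + (- b))))  =[neg_neg →]=  ((d + a) + (- b))    ⊢ cost 6, within 6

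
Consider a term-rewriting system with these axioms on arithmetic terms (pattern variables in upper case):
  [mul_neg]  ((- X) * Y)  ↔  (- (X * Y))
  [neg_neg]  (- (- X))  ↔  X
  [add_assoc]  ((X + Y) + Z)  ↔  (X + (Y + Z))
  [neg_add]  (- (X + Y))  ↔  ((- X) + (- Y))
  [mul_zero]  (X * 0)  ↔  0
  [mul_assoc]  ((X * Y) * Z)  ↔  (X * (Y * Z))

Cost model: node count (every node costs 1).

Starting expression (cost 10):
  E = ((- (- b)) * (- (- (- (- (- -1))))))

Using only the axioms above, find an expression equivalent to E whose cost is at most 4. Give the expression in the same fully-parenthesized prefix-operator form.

(b * (- -1))   [cost 4]

(1) (- (- -1))  =[neg_neg →]=  -1    ⊢ ((- (- b)) * (- (- (- -1))))
(2) (- (- (- -1)))  =[neg_neg →]=  (- -1)    ⊢ ((- (- b)) * (- -1))
(3) (- (- b))  =[neg_neg →]=  b    ⊢ cost 4, within 4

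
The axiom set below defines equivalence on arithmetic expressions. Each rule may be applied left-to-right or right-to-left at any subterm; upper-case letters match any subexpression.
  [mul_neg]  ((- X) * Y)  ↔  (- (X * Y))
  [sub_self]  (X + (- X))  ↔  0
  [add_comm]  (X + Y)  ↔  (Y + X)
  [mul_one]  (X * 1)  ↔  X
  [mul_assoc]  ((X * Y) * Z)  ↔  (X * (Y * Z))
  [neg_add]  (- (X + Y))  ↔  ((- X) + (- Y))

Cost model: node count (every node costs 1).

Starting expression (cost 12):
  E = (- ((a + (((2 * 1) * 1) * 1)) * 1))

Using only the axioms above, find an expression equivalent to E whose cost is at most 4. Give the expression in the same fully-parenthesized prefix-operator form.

(- (a + 2))   [cost 4]

step 1: mul_one (→) rewrites (2 * 1) into 2, now (- ((a + ((2 * 1) * 1)) * 1))
step 2: mul_one (→) rewrites ((a + ((2 * 1) * 1)) * 1) into (a + ((2 * 1) * 1)), now (- (a + ((2 * 1) * 1)))
step 3: mul_one (→) rewrites (2 * 1) into 2, now (- (a + (2 * 1)))
step 4: mul_one (→) rewrites (2 * 1) into 2, reaching cost 4 (bound 4)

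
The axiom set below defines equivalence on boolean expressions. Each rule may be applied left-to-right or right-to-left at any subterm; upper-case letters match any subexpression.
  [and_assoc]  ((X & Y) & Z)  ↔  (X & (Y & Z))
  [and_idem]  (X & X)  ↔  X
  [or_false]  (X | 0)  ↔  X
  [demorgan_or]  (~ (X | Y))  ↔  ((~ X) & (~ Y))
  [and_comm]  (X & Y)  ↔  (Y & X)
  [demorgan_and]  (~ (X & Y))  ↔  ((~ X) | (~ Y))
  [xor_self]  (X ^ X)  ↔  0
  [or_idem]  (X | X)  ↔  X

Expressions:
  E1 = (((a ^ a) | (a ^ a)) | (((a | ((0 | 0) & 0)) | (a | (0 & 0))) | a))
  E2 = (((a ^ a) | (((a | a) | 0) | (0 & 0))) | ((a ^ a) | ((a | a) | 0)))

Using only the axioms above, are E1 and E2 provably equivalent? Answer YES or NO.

1. [or_idem →] (0 | 0)  →  0;  E1 = (((a ^ a) | (a ^ a)) | (((a | (0 & 0)) | (a | (0 & 0))) | a))
2. [or_idem →] ((a | (0 & 0)) | (a | (0 & 0)))  →  (a | (0 & 0));  E1 = (((a ^ a) | (a ^ a)) | ((a | (0 & 0)) | a))
3. [xor_self →] (a ^ a)  →  0;  E1 = (((a ^ a) | 0) | ((a | (0 & 0)) | a))
4. [and_idem →] (0 & 0)  →  0;  E1 = (((a ^ a) | 0) | ((a | 0) | a))
5. [or_false →] (a | 0)  →  a;  E1 = (((a ^ a) | 0) | (a | a))
6. [xor_self →] (a ^ a)  →  0;  E1 = ((0 | 0) | (a | a))
7. [or_idem →] (0 | 0)  →  0;  E1 = (0 | (a | a))
8. [or_idem →] (a | a)  →  a;  E1 = (0 | a)
9. [or_false ←] a  →  (a | 0);  E1 = (0 | (a | 0))
10. [xor_self ←] 0  →  (a ^ a);  E1 = ((a ^ a) | (a | 0))
11. [or_idem ←] a  →  (a | a);  E1 = ((a ^ a) | ((a | a) | 0))
12. [or_idem ←] ((a ^ a) | ((a | a) | 0))  →  (((a ^ a) | ((a | a) | 0)) | ((a ^ a) | ((a | a) | 0)))
13. [and_idem ←] 0  →  (0 & 0);  E1 = (((a ^ a) | ((a | a) | (0 & 0))) | ((a ^ a) | ((a | a) | 0)))
14. [or_false ←] (a | a)  →  ((a | a) | 0);  this is E2

YES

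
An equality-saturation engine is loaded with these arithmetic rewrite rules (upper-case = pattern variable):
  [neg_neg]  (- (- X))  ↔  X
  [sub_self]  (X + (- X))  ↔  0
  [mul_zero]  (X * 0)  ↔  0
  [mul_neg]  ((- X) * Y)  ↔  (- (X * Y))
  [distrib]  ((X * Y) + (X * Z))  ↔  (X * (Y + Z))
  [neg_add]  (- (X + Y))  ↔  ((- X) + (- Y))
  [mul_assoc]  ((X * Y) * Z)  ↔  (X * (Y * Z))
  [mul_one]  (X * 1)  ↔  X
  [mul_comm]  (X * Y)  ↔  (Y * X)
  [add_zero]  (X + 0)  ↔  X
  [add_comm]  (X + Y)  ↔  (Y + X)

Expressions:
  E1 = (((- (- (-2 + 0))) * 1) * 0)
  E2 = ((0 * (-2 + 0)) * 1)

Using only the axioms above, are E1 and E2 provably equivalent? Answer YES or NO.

YES

step 1: add_zero (→) rewrites (-2 + 0) into -2, now (((- (- -2)) * 1) * 0)
step 2: mul_one (→) rewrites ((- (- -2)) * 1) into (- (- -2)), now ((- (- -2)) * 0)
step 3: neg_neg (→) rewrites (- (- -2)) into -2, now (-2 * 0)
step 4: mul_comm (→) rewrites (-2 * 0) into (0 * -2)
step 5: add_zero (←) rewrites -2 into (-2 + 0), now (0 * (-2 + 0))
step 6: mul_one (←) rewrites (0 * (-2 + 0)) into ((0 * (-2 + 0)) * 1), which is E2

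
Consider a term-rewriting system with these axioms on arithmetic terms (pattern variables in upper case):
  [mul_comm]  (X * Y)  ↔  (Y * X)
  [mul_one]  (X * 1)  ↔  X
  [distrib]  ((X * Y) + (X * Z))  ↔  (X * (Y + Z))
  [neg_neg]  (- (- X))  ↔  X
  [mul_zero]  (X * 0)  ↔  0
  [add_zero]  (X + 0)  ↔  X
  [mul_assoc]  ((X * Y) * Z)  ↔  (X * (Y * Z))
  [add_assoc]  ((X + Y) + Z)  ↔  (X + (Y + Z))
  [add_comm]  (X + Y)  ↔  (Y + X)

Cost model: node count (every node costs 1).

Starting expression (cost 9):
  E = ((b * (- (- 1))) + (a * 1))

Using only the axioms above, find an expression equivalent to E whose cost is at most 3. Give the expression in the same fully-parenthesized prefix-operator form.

1. [neg_neg →] (- (- 1))  →  1;  E = ((b * 1) + (a * 1))
2. [mul_one →] (a * 1)  →  a;  E = ((b * 1) + a)
3. [mul_one →] (b * 1)  →  b;  cost 3 ≤ 3, done

(b + a)   [cost 3]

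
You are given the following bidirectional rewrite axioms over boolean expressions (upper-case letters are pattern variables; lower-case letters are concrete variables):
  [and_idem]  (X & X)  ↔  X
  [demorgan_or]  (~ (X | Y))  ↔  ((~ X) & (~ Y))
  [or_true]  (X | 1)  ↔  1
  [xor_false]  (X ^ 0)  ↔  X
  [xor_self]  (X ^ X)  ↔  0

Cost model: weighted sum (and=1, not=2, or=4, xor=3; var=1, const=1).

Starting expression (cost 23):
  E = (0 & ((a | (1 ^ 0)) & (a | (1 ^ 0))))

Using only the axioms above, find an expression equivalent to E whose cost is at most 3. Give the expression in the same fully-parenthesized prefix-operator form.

(0 & 1)   [cost 3]

step 1: and_idem (→) rewrites ((a | (1 ^ 0)) & (a | (1 ^ 0))) into (a | (1 ^ 0)), now (0 & (a | (1 ^ 0)))
step 2: xor_false (→) rewrites (1 ^ 0) into 1, now (0 & (a | 1))
step 3: or_true (→) rewrites (a | 1) into 1, reaching cost 3 (bound 3)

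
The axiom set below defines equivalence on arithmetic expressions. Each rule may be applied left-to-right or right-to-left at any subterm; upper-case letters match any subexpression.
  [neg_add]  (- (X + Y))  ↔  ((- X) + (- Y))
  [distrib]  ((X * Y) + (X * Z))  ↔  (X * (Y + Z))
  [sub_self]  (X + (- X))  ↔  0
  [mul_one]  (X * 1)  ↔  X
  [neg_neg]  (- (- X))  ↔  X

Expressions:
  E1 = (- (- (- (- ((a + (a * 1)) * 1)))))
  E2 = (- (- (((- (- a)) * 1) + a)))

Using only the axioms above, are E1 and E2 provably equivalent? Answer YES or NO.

step 1: neg_neg (→) rewrites (- (- ((a + (a * 1)) * 1))) into ((a + (a * 1)) * 1), now (- (- ((a + (a * 1)) * 1)))
step 2: mul_one (→) rewrites ((a + (a * 1)) * 1) into (a + (a * 1)), now (- (- (a + (a * 1))))
step 3: neg_neg (→) rewrites (- (- (a + (a * 1)))) into (a + (a * 1))
step 4: mul_one (→) rewrites (a * 1) into a, now (a + a)
step 5: neg_neg (←) rewrites (a + a) into (- (- (a + a)))
step 6: mul_one (←) rewrites a into (a * 1), now (- (- ((a * 1) + a)))
step 7: neg_neg (←) rewrites a into (- (- a)), which is E2

YES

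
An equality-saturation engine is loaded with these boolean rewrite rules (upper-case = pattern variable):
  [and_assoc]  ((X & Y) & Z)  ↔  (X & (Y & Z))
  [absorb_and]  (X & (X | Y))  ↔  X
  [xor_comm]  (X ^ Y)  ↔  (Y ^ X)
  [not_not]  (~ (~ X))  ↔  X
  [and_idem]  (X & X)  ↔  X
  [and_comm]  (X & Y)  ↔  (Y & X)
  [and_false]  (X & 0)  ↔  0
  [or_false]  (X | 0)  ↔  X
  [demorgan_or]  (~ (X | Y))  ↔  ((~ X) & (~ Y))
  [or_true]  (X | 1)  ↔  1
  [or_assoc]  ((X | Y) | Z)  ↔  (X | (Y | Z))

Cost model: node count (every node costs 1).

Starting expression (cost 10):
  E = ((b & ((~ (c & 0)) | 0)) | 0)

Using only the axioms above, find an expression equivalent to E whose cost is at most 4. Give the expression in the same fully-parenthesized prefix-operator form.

(b & (~ 0))   [cost 4]

1. [or_false →] ((~ (c & 0)) | 0)  →  (~ (c & 0));  E = ((b & (~ (c & 0))) | 0)
2. [and_false →] (c & 0)  →  0;  E = ((b & (~ 0)) | 0)
3. [or_false →] ((b & (~ 0)) | 0)  →  (b & (~ 0));  cost 4 ≤ 4, done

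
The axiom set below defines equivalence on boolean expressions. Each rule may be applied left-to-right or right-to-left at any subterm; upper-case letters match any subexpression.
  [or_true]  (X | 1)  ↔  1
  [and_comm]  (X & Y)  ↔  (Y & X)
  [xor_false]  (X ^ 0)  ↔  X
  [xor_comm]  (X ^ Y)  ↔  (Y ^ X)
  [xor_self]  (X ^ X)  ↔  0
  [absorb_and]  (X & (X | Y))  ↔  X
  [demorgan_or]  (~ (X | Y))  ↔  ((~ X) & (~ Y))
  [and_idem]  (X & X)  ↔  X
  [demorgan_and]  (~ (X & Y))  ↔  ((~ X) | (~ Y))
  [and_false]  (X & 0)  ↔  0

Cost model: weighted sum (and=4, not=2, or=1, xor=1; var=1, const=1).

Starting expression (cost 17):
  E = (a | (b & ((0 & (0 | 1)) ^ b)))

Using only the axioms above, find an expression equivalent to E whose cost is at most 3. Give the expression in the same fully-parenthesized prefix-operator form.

(a | b)   [cost 3]

1. [absorb_and →] (0 & (0 | 1))  →  0;  E = (a | (b & (0 ^ b)))
2. [and_comm →] (b & (0 ^ b))  →  ((0 ^ b) & b);  E = (a | ((0 ^ b) & b))
3. [xor_comm →] (0 ^ b)  →  (b ^ 0);  E = (a | ((b ^ 0) & b))
4. [xor_false →] (b ^ 0)  →  b;  E = (a | (b & b))
5. [and_idem →] (b & b)  →  b;  cost 3 ≤ 3, done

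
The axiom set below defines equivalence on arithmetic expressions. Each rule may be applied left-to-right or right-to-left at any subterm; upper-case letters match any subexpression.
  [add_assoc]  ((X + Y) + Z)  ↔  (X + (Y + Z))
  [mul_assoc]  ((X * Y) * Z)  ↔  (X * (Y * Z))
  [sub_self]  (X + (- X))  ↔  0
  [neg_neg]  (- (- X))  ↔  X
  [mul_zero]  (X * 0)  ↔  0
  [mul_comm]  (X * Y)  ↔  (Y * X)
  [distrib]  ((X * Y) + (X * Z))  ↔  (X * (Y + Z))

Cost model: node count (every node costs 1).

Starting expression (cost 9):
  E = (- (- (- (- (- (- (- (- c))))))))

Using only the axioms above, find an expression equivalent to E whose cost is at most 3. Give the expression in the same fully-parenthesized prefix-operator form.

(- (- c))   [cost 3]

step 1: neg_neg (→) rewrites (- (- c)) into c, now (- (- (- (- (- (- c))))))
step 2: neg_neg (→) rewrites (- (- (- c))) into (- c), now (- (- (- (- c))))
step 3: neg_neg (→) rewrites (- (- c)) into c, reaching cost 3 (bound 3)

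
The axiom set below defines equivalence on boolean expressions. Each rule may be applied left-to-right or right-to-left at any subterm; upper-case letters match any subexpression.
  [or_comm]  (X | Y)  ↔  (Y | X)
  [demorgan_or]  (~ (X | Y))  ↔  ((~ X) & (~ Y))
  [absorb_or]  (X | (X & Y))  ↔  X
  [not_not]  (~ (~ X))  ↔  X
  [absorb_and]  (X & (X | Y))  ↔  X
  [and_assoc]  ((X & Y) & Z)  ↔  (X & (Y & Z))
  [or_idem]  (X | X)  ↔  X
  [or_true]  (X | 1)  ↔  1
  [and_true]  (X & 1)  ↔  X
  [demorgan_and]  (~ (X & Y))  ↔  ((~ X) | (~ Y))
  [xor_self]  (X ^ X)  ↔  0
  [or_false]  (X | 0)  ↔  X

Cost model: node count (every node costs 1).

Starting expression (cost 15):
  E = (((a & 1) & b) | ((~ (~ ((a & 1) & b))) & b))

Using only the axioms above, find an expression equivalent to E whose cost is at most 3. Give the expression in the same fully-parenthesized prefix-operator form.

(a & b)   [cost 3]

1. [not_not →] (~ (~ ((a & 1) & b)))  →  ((a & 1) & b);  E = (((a & 1) & b) | (((a & 1) & b) & b))
2. [absorb_or →] (((a & 1) & b) | (((a & 1) & b) & b))  →  ((a & 1) & b)
3. [and_true →] (a & 1)  →  a;  cost 3 ≤ 3, done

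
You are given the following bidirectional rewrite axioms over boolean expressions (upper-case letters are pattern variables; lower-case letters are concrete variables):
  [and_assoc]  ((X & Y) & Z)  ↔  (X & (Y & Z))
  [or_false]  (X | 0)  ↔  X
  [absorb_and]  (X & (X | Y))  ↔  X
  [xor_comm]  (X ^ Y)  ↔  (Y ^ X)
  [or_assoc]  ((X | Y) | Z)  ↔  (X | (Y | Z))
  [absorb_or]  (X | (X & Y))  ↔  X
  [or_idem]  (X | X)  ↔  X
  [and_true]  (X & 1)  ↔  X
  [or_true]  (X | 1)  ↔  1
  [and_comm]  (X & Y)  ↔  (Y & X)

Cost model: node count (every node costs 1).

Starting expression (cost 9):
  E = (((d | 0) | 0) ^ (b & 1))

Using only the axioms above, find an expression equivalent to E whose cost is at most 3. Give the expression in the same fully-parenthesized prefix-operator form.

1. [or_false →] (d | 0)  →  d;  E = ((d | 0) ^ (b & 1))
2. [and_true →] (b & 1)  →  b;  E = ((d | 0) ^ b)
3. [or_false →] (d | 0)  →  d;  cost 3 ≤ 3, done

(d ^ b)   [cost 3]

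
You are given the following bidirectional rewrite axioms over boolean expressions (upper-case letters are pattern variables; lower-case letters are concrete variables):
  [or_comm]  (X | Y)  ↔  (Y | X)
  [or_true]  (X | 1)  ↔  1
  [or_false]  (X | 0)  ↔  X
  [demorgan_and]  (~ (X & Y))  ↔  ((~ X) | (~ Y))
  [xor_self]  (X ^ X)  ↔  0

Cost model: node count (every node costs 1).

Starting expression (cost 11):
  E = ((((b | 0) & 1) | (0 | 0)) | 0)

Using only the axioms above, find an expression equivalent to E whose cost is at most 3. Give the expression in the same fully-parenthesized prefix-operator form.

(b & 1)   [cost 3]

1. [or_false →] ((((b | 0) & 1) | (0 | 0)) | 0)  →  (((b | 0) & 1) | (0 | 0))
2. [or_false →] (0 | 0)  →  0;  E = (((b | 0) & 1) | 0)
3. [or_false →] (b | 0)  →  b;  E = ((b & 1) | 0)
4. [or_false →] ((b & 1) | 0)  →  (b & 1);  cost 3 ≤ 3, done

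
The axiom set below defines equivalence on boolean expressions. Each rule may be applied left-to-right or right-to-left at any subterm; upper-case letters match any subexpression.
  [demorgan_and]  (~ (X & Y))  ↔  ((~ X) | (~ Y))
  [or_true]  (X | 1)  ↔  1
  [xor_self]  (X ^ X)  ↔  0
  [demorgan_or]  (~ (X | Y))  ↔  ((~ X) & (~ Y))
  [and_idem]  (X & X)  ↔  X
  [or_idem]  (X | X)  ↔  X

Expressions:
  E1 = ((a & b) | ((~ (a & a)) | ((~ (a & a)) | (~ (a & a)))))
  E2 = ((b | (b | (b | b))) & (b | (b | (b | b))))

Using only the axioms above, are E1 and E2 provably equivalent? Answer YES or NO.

The axioms are sound identities: if E1 ↔* E2 then E1 and E2 evaluate identically under any assignment.
Under a=0, b=0: E1 evaluates to 1, E2 to 0. Distinct ⇒ no rewrite sequence connects them.

NO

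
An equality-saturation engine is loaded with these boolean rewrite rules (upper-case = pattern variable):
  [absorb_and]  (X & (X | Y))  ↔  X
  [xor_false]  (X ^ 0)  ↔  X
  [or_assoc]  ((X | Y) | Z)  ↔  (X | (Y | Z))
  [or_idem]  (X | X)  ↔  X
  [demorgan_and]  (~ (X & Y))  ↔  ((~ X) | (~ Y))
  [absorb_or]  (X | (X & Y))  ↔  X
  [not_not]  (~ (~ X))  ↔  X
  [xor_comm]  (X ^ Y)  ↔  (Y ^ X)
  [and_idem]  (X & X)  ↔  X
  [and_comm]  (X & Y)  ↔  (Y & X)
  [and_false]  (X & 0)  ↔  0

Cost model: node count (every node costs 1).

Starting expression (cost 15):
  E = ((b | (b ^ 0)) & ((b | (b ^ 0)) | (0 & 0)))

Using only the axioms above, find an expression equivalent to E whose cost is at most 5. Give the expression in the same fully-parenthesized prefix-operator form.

(b | (b ^ 0))   [cost 5]

step 1: and_idem (→) rewrites (0 & 0) into 0, now ((b | (b ^ 0)) & ((b | (b ^ 0)) | 0))
step 2: absorb_and (→) rewrites ((b | (b ^ 0)) & ((b | (b ^ 0)) | 0)) into (b | (b ^ 0)), reaching cost 5 (bound 5)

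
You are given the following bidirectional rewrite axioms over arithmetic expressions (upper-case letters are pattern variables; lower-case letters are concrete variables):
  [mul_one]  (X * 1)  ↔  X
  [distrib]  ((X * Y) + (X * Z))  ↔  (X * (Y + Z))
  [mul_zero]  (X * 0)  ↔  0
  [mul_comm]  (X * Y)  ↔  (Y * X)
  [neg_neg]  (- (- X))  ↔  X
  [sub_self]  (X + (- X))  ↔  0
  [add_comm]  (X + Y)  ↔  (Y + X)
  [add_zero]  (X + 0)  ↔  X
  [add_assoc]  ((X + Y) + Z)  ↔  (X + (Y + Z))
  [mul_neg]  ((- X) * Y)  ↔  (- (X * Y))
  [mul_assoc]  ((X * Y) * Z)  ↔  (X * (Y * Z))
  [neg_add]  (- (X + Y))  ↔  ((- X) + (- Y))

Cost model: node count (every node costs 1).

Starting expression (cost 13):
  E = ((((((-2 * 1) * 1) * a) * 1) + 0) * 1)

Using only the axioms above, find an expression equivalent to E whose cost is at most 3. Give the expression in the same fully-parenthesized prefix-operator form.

(-2 * a)   [cost 3]

(1) (-2 * 1)  =[mul_one →]=  -2    ⊢ (((((-2 * 1) * a) * 1) + 0) * 1)
(2) (-2 * 1)  =[mul_one →]=  -2    ⊢ ((((-2 * a) * 1) + 0) * 1)
(3) ((((-2 * a) * 1) + 0) * 1)  =[mul_one →]=  (((-2 * a) * 1) + 0)
(4) (((-2 * a) * 1) + 0)  =[add_zero →]=  ((-2 * a) * 1)
(5) ((-2 * a) * 1)  =[mul_one →]=  (-2 * a)    ⊢ cost 3, within 3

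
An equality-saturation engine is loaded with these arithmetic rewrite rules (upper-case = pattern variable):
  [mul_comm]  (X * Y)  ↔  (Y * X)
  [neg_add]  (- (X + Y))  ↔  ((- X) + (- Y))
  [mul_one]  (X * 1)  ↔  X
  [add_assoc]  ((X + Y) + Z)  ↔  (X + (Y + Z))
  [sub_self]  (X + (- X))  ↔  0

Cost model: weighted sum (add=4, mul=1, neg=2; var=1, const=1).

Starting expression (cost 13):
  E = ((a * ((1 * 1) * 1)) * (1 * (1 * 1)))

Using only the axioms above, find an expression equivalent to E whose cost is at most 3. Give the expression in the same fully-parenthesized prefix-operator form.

(a * 1)   [cost 3]

(1) (1 * 1)  =[mul_one →]=  1    ⊢ ((a * (1 * 1)) * (1 * (1 * 1)))
(2) (1 * 1)  =[mul_one →]=  1    ⊢ ((a * (1 * 1)) * (1 * 1))
(3) (1 * 1)  =[mul_one →]=  1    ⊢ ((a * (1 * 1)) * 1)
(4) (1 * 1)  =[mul_one →]=  1    ⊢ ((a * 1) * 1)
(5) ((a * 1) * 1)  =[mul_one →]=  (a * 1)    ⊢ cost 3, within 3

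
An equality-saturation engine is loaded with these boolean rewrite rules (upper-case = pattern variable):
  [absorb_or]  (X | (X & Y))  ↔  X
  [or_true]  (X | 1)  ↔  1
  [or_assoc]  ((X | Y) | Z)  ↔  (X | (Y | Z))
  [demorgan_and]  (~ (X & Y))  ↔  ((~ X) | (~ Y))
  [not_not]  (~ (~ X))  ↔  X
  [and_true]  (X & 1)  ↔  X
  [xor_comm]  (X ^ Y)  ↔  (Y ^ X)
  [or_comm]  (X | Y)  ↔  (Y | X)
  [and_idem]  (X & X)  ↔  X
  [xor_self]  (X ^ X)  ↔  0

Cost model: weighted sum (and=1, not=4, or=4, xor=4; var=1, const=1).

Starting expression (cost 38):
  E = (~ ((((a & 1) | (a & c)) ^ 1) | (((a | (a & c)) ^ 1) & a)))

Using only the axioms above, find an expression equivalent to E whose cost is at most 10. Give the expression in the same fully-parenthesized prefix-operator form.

1. [and_true →] (a & 1)  →  a;  E = (~ (((a | (a & c)) ^ 1) | (((a | (a & c)) ^ 1) & a)))
2. [absorb_or →] (((a | (a & c)) ^ 1) | (((a | (a & c)) ^ 1) & a))  →  ((a | (a & c)) ^ 1);  E = (~ ((a | (a & c)) ^ 1))
3. [absorb_or →] (a | (a & c))  →  a;  cost 10 ≤ 10, done

(~ (a ^ 1))   [cost 10]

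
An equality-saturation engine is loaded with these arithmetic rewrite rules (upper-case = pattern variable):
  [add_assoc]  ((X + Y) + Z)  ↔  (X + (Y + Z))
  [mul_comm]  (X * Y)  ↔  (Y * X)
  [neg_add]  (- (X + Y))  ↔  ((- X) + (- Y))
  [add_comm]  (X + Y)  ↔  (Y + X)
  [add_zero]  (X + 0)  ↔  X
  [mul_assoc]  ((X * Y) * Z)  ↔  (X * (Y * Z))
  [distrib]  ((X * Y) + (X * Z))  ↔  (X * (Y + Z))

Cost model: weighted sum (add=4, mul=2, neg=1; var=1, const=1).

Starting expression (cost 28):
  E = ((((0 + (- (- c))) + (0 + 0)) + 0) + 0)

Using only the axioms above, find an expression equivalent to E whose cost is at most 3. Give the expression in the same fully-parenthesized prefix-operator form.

(- (- c))   [cost 3]

1. [add_assoc →] (((0 + (- (- c))) + (0 + 0)) + 0)  →  ((0 + (- (- c))) + ((0 + 0) + 0));  E = (((0 + (- (- c))) + ((0 + 0) + 0)) + 0)
2. [add_zero →] (0 + 0)  →  0;  E = (((0 + (- (- c))) + (0 + 0)) + 0)
3. [add_comm →] (0 + (- (- c)))  →  ((- (- c)) + 0);  E = ((((- (- c)) + 0) + (0 + 0)) + 0)
4. [add_zero →] ((- (- c)) + 0)  →  (- (- c));  E = (((- (- c)) + (0 + 0)) + 0)
5. [add_zero →] (0 + 0)  →  0;  E = (((- (- c)) + 0) + 0)
6. [add_zero →] (((- (- c)) + 0) + 0)  →  ((- (- c)) + 0)
7. [add_zero →] ((- (- c)) + 0)  →  (- (- c));  cost 3 ≤ 3, done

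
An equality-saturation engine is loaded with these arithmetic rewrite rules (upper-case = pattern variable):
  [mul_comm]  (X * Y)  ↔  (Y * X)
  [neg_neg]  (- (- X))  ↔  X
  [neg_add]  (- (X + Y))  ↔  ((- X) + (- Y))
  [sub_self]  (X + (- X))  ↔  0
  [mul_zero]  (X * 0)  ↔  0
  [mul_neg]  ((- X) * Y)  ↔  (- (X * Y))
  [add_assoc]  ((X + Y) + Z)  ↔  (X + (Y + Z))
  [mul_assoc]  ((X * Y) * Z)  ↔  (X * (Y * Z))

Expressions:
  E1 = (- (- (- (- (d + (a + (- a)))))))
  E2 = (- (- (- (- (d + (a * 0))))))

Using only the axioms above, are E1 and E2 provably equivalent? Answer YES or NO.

YES

step 1: sub_self (→) rewrites (a + (- a)) into 0, now (- (- (- (- (d + 0)))))
step 2: neg_neg (→) rewrites (- (- (- (- (d + 0))))) into (- (- (d + 0)))
step 3: neg_neg (→) rewrites (- (- (d + 0))) into (d + 0)
step 4: mul_zero (←) rewrites 0 into (a * 0), now (d + (a * 0))
step 5: neg_neg (←) rewrites (d + (a * 0)) into (- (- (d + (a * 0))))
step 6: neg_neg (←) rewrites (- (d + (a * 0))) into (- (- (- (d + (a * 0))))), which is E2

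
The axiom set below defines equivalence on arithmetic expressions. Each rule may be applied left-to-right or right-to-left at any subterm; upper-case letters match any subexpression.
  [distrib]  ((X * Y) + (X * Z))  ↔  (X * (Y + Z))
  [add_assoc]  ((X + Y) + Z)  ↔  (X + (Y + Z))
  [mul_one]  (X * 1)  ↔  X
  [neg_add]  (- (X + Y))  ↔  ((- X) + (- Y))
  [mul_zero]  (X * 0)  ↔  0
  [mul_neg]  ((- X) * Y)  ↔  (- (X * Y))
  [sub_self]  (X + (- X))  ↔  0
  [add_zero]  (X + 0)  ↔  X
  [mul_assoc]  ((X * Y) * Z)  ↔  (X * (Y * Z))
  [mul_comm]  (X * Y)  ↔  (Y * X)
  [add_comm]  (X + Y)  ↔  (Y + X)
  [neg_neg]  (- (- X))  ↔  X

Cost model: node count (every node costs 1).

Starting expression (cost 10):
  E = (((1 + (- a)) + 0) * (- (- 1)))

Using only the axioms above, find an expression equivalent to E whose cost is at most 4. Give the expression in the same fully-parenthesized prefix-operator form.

(1 + (- a))   [cost 4]

(1) (- (- 1))  =[neg_neg →]=  1    ⊢ (((1 + (- a)) + 0) * 1)
(2) ((1 + (- a)) + 0)  =[add_zero →]=  (1 + (- a))    ⊢ ((1 + (- a)) * 1)
(3) ((1 + (- a)) * 1)  =[mul_one →]=  (1 + (- a))    ⊢ cost 4, within 4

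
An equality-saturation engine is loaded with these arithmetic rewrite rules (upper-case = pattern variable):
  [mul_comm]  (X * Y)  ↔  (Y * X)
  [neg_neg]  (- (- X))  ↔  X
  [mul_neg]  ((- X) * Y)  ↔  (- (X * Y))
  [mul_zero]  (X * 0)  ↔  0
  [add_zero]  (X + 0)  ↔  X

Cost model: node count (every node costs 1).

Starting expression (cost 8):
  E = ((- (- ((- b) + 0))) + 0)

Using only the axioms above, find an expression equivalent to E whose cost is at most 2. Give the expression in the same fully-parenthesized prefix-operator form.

1. [add_zero →] ((- (- ((- b) + 0))) + 0)  →  (- (- ((- b) + 0)))
2. [neg_neg →] (- (- ((- b) + 0)))  →  ((- b) + 0)
3. [add_zero →] ((- b) + 0)  →  (- b);  cost 2 ≤ 2, done

(- b)   [cost 2]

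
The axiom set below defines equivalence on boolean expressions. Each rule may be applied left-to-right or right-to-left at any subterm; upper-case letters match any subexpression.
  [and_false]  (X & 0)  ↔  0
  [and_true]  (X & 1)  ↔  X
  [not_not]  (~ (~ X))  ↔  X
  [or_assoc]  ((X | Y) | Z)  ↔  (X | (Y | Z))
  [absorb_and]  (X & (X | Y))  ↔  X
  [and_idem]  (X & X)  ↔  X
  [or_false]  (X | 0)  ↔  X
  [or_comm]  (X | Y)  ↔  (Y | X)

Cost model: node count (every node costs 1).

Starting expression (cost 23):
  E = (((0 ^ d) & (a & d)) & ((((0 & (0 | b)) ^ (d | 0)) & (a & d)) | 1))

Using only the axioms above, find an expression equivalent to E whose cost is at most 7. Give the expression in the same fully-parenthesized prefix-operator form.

((0 ^ d) & (a & d))   [cost 7]

1. [or_false →] (d | 0)  →  d;  E = (((0 ^ d) & (a & d)) & ((((0 & (0 | b)) ^ d) & (a & d)) | 1))
2. [absorb_and →] (0 & (0 | b))  →  0;  E = (((0 ^ d) & (a & d)) & (((0 ^ d) & (a & d)) | 1))
3. [absorb_and →] (((0 ^ d) & (a & d)) & (((0 ^ d) & (a & d)) | 1))  →  ((0 ^ d) & (a & d));  cost 7 ≤ 7, done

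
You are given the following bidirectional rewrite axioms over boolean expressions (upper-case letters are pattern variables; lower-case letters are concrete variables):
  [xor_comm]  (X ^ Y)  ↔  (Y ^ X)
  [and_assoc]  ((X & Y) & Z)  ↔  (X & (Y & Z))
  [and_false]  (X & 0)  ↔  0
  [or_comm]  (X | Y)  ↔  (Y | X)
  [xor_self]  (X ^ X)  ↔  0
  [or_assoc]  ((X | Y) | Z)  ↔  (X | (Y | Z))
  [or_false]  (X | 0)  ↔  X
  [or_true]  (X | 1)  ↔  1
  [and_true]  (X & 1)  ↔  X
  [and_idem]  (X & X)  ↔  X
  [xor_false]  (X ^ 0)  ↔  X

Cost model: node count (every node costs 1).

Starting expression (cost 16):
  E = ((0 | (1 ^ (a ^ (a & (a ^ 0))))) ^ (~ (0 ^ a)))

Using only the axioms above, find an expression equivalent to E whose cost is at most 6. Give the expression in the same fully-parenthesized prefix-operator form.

((0 | 1) ^ (~ a))   [cost 6]

step 1: xor_false (→) rewrites (a ^ 0) into a, now ((0 | (1 ^ (a ^ (a & a)))) ^ (~ (0 ^ a)))
step 2: and_idem (→) rewrites (a & a) into a, now ((0 | (1 ^ (a ^ a))) ^ (~ (0 ^ a)))
step 3: xor_self (→) rewrites (a ^ a) into 0, now ((0 | (1 ^ 0)) ^ (~ (0 ^ a)))
step 4: xor_comm (→) rewrites (0 ^ a) into (a ^ 0), now ((0 | (1 ^ 0)) ^ (~ (a ^ 0)))
step 5: xor_false (→) rewrites (1 ^ 0) into 1, now ((0 | 1) ^ (~ (a ^ 0)))
step 6: xor_false (→) rewrites (a ^ 0) into a, reaching cost 6 (bound 6)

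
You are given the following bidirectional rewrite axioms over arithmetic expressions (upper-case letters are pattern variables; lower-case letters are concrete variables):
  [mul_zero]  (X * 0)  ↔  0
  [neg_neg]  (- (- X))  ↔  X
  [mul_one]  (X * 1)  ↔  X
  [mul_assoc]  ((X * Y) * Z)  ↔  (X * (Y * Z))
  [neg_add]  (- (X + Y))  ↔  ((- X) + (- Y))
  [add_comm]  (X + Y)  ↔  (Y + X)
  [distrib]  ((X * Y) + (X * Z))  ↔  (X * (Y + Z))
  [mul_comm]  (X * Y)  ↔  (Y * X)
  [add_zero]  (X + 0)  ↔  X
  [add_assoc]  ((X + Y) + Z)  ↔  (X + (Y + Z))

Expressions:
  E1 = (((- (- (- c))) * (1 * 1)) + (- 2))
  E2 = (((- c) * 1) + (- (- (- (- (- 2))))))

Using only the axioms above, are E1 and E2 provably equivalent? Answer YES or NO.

YES

1. [neg_neg →] (- (- c))  →  c;  E1 = (((- c) * (1 * 1)) + (- 2))
2. [mul_one →] (1 * 1)  →  1;  E1 = (((- c) * 1) + (- 2))
3. [add_comm →] (((- c) * 1) + (- 2))  →  ((- 2) + ((- c) * 1))
4. [mul_one →] ((- c) * 1)  →  (- c);  E1 = ((- 2) + (- c))
5. [neg_neg ←] 2  →  (- (- 2));  E1 = ((- (- (- 2))) + (- c))
6. [add_comm →] ((- (- (- 2))) + (- c))  →  ((- c) + (- (- (- 2))))
7. [mul_one ←] (- c)  →  ((- c) * 1);  E1 = (((- c) * 1) + (- (- (- 2))))
8. [neg_neg ←] (- (- 2))  →  (- (- (- (- 2))));  this is E2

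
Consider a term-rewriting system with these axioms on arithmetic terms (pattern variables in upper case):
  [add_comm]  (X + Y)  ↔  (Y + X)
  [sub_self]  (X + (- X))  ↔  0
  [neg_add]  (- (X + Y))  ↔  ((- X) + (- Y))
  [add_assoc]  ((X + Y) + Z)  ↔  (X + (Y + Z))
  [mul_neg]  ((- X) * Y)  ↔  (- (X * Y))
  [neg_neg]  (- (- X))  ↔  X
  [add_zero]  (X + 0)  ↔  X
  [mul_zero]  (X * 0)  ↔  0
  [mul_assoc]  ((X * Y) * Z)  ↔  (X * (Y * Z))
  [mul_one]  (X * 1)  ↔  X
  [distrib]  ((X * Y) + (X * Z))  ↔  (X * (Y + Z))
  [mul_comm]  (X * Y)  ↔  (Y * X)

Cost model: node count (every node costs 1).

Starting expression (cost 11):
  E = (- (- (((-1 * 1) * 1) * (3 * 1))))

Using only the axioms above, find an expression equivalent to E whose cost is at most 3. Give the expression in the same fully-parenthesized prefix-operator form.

step 1: mul_one (→) rewrites (-1 * 1) into -1, now (- (- ((-1 * 1) * (3 * 1))))
step 2: mul_one (→) rewrites (-1 * 1) into -1, now (- (- (-1 * (3 * 1))))
step 3: neg_neg (→) rewrites (- (- (-1 * (3 * 1)))) into (-1 * (3 * 1))
step 4: mul_one (→) rewrites (3 * 1) into 3, reaching cost 3 (bound 3)

(-1 * 3)   [cost 3]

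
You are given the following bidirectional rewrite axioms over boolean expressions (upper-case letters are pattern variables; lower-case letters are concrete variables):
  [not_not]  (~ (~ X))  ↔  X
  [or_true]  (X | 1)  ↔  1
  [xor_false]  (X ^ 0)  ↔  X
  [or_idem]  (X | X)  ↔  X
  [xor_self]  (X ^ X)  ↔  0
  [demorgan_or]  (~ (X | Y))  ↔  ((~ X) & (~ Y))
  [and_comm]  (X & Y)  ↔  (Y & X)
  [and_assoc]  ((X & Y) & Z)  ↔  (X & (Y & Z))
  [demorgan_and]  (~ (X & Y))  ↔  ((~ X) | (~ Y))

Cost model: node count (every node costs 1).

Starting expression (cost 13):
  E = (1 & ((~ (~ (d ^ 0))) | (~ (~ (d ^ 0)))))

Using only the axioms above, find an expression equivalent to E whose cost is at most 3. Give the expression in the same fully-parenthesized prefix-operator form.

(1) ((~ (~ (d ^ 0))) | (~ (~ (d ^ 0))))  =[or_idem →]=  (~ (~ (d ^ 0)))    ⊢ (1 & (~ (~ (d ^ 0))))
(2) (d ^ 0)  =[xor_false →]=  d    ⊢ (1 & (~ (~ d)))
(3) (~ (~ d))  =[not_not →]=  d    ⊢ cost 3, within 3

(1 & d)   [cost 3]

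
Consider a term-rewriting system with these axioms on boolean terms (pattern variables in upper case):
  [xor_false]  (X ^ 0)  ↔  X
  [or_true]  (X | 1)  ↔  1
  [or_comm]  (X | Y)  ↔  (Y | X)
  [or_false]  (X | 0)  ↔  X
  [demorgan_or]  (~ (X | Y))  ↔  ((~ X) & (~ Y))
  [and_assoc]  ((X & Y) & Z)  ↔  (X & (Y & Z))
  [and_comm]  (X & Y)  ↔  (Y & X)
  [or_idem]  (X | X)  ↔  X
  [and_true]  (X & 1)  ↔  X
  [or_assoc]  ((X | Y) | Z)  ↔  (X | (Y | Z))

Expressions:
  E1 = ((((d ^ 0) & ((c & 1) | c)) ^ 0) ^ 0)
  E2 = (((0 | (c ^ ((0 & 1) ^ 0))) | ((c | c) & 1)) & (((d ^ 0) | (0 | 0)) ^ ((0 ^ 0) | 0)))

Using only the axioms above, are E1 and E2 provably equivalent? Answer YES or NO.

YES

1. [and_true →] (c & 1)  →  c;  E1 = ((((d ^ 0) & (c | c)) ^ 0) ^ 0)
2. [or_idem →] (c | c)  →  c;  E1 = ((((d ^ 0) & c) ^ 0) ^ 0)
3. [xor_false →] ((((d ^ 0) & c) ^ 0) ^ 0)  →  (((d ^ 0) & c) ^ 0)
4. [xor_false →] (((d ^ 0) & c) ^ 0)  →  ((d ^ 0) & c)
5. [xor_false →] (d ^ 0)  →  d;  E1 = (d & c)
6. [or_false ←] c  →  (c | 0);  E1 = (d & (c | 0))
7. [or_comm →] (c | 0)  →  (0 | c);  E1 = (d & (0 | c))
8. [or_false ←] d  →  (d | 0);  E1 = ((d | 0) & (0 | c))
9. [and_comm →] ((d | 0) & (0 | c))  →  ((0 | c) & (d | 0))
10. [or_idem ←] c  →  (c | c);  E1 = ((0 | (c | c)) & (d | 0))
11. [xor_false ←] (d | 0)  →  ((d | 0) ^ 0);  E1 = ((0 | (c | c)) & ((d | 0) ^ 0))
12. [xor_false ←] c  →  (c ^ 0);  E1 = ((0 | ((c ^ 0) | c)) & ((d | 0) ^ 0))
13. [or_false ←] 0  →  (0 | 0);  E1 = ((0 | ((c ^ 0) | c)) & ((d | (0 | 0)) ^ 0))
14. [and_true ←] c  →  (c & 1);  E1 = ((0 | ((c ^ 0) | (c & 1))) & ((d | (0 | 0)) ^ 0))
15. [xor_false ←] 0  →  (0 ^ 0);  E1 = ((0 | ((c ^ 0) | (c & 1))) & ((d | (0 | 0)) ^ (0 ^ 0)))
16. [or_assoc ←] (0 | ((c ^ 0) | (c & 1)))  →  ((0 | (c ^ 0)) | (c & 1));  E1 = (((0 | (c ^ 0)) | (c & 1)) & ((d | (0 | 0)) ^ (0 ^ 0)))
17. [or_idem ←] c  →  (c | c);  E1 = (((0 | (c ^ 0)) | ((c | c) & 1)) & ((d | (0 | 0)) ^ (0 ^ 0)))
18. [or_false ←] (0 ^ 0)  →  ((0 ^ 0) | 0);  E1 = (((0 | (c ^ 0)) | ((c | c) & 1)) & ((d | (0 | 0)) ^ ((0 ^ 0) | 0)))
19. [xor_false ←] 0  →  (0 ^ 0);  E1 = (((0 | (c ^ (0 ^ 0))) | ((c | c) & 1)) & ((d | (0 | 0)) ^ ((0 ^ 0) | 0)))
20. [xor_false ←] d  →  (d ^ 0);  E1 = (((0 | (c ^ (0 ^ 0))) | ((c | c) & 1)) & (((d ^ 0) | (0 | 0)) ^ ((0 ^ 0) | 0)))
21. [and_true ←] 0  →  (0 & 1);  this is E2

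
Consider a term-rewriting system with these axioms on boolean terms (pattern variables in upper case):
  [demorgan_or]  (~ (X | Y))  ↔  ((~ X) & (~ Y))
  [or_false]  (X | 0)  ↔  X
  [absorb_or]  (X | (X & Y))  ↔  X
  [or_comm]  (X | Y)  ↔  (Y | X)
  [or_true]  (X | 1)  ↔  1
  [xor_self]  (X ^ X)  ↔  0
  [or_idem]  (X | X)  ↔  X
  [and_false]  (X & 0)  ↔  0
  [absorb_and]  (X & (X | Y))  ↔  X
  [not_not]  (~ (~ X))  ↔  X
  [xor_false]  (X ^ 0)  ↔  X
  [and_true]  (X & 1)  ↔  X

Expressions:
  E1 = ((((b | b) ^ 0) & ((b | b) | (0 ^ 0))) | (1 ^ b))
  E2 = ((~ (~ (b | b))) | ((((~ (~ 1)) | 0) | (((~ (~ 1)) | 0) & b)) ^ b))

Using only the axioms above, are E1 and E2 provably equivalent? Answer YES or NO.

(1) (0 ^ 0)  =[xor_false →]=  0    ⊢ ((((b | b) ^ 0) & ((b | b) | 0)) | (1 ^ b))
(2) ((b | b) ^ 0)  =[xor_false →]=  (b | b)    ⊢ (((b | b) & ((b | b) | 0)) | (1 ^ b))
(3) ((b | b) & ((b | b) | 0))  =[absorb_and →]=  (b | b)    ⊢ ((b | b) | (1 ^ b))
(4) (b | b)  =[not_not ←]=  (~ (~ (b | b)))    ⊢ ((~ (~ (b | b))) | (1 ^ b))
(5) 1  =[not_not ←]=  (~ (~ 1))    ⊢ ((~ (~ (b | b))) | ((~ (~ 1)) ^ b))
(6) (~ (~ 1))  =[or_false ←]=  ((~ (~ 1)) | 0)    ⊢ ((~ (~ (b | b))) | (((~ (~ 1)) | 0) ^ b))
(7) ((~ (~ 1)) | 0)  =[absorb_or ←]=  (((~ (~ 1)) | 0) | (((~ (~ 1)) | 0) & b))    ⊢ E2

YES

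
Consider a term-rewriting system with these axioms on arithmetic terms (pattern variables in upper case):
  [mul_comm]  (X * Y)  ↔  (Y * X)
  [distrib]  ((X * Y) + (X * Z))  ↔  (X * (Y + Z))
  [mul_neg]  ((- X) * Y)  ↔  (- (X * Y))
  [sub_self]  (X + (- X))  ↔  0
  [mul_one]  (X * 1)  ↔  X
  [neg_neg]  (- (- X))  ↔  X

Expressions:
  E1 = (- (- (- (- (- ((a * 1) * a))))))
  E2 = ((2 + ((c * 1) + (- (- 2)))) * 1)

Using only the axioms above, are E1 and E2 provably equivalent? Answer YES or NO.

The axioms are sound identities: if E1 ↔* E2 then E1 and E2 evaluate identically under any assignment.
Under a=0, c=0: E1 evaluates to 0, E2 to 4. Distinct ⇒ no rewrite sequence connects them.

NO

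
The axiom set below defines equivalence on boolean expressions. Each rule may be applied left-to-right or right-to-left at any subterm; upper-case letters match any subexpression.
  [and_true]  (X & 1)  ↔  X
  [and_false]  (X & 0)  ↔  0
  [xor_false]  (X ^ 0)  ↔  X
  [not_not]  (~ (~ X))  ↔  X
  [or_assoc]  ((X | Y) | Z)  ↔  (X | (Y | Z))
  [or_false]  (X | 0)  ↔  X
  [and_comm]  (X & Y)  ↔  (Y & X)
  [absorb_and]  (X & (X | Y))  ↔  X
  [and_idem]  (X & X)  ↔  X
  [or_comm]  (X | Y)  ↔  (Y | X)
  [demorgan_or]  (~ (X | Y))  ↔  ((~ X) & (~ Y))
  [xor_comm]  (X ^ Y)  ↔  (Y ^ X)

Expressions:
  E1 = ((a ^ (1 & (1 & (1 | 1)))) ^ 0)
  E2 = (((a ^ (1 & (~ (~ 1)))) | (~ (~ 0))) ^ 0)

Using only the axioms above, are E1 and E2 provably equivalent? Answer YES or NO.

1. [absorb_and →] (1 & (1 | 1))  →  1;  E1 = ((a ^ (1 & 1)) ^ 0)
2. [xor_false →] ((a ^ (1 & 1)) ^ 0)  →  (a ^ (1 & 1))
3. [and_true →] (1 & 1)  →  1;  E1 = (a ^ 1)
4. [or_false ←] (a ^ 1)  →  ((a ^ 1) | 0)
5. [and_true ←] 1  →  (1 & 1);  E1 = ((a ^ (1 & 1)) | 0)
6. [not_not ←] 1  →  (~ (~ 1));  E1 = ((a ^ (1 & (~ (~ 1)))) | 0)
7. [not_not ←] 0  →  (~ (~ 0));  E1 = ((a ^ (1 & (~ (~ 1)))) | (~ (~ 0)))
8. [xor_false ←] ((a ^ (1 & (~ (~ 1)))) | (~ (~ 0)))  →  (((a ^ (1 & (~ (~ 1)))) | (~ (~ 0))) ^ 0);  this is E2

YES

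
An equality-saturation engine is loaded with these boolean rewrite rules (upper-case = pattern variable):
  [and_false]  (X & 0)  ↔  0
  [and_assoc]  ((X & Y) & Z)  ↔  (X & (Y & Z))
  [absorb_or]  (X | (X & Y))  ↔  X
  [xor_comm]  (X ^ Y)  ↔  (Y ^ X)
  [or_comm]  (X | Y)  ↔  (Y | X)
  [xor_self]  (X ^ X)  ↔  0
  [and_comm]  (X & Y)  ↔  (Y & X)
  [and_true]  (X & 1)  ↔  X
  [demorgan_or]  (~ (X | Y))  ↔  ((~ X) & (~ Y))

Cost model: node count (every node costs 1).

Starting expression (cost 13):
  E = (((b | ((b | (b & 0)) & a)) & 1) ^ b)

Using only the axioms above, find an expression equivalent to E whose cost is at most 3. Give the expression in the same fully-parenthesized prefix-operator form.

(b ^ b)   [cost 3]

step 1: absorb_or (→) rewrites (b | (b & 0)) into b, now (((b | (b & a)) & 1) ^ b)
step 2: and_true (→) rewrites ((b | (b & a)) & 1) into (b | (b & a)), now ((b | (b & a)) ^ b)
step 3: absorb_or (→) rewrites (b | (b & a)) into b, reaching cost 3 (bound 3)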